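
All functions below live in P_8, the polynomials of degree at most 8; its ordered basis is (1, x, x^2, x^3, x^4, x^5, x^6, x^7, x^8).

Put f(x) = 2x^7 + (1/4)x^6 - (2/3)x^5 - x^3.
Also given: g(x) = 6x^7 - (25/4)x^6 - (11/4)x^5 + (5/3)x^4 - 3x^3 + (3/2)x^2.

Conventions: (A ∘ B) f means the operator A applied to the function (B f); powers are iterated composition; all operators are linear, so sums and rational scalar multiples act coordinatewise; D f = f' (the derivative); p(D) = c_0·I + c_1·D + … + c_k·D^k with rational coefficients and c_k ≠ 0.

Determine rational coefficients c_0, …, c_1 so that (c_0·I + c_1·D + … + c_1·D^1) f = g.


D^0 f = 2x^7 + (1/4)x^6 - (2/3)x^5 - x^3
D^1 f = 14x^6 + (3/2)x^5 - (10/3)x^4 - 3x^2
matching coefficients of g against c_0 f + c_1 Df + … from the top degree down determines the c_i
solution: c_0 = 3, c_1 = -1/2

p(D) = 3·I − (1/2)·D, i.e. c_0 = 3, c_1 = -1/2


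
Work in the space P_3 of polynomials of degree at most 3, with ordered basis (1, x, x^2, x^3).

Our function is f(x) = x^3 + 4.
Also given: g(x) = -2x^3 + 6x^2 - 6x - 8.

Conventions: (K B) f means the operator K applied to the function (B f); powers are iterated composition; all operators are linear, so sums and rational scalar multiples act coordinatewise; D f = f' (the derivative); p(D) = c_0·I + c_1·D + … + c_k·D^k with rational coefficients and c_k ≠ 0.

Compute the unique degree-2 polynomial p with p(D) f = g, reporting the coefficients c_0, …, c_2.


p(D) = -2·I + 2·D − D^2, i.e. c_0 = -2, c_1 = 2, c_2 = -1

D^0 f = x^3 + 4
D^1 f = 3x^2
D^2 f = 6x
matching coefficients of g against c_0 f + c_1 Df + … from the top degree down determines the c_i
solution: c_0 = -2, c_1 = 2, c_2 = -1


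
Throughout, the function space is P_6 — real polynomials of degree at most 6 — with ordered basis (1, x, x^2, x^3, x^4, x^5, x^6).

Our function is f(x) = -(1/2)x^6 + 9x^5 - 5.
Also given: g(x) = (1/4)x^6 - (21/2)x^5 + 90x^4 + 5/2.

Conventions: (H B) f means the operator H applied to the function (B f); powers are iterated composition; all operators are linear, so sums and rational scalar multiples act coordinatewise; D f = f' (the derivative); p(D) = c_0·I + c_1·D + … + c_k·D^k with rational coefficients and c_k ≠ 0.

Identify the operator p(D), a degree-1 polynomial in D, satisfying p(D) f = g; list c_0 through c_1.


D^0 f = -(1/2)x^6 + 9x^5 - 5
D^1 f = -3x^5 + 45x^4
matching coefficients of g against c_0 f + c_1 Df + … from the top degree down determines the c_i
solution: c_0 = -1/2, c_1 = 2

p(D) = -(1/2)·I + 2·D, i.e. c_0 = -1/2, c_1 = 2


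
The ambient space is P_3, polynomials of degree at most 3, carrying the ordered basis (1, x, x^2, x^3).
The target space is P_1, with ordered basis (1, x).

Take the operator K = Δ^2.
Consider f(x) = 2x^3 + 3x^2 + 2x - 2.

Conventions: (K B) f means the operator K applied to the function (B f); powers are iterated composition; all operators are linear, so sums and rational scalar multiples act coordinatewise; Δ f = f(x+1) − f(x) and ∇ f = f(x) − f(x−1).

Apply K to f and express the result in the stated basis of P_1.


the image equals g(x) = 12x + 18

Δ f = 6x^2 + 12x + 7
Δ Δ f = 12x + 18


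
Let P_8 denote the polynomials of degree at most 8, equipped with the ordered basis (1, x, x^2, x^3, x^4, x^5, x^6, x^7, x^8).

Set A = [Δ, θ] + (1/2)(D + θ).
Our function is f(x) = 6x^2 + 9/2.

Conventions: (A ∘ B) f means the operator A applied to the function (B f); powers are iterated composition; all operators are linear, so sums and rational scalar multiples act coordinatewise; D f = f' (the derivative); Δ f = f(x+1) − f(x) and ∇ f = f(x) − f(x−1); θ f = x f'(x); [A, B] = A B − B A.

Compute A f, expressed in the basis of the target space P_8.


the image equals g(x) = 6x^2 + 18x + 12

θ f = 12x^2
Δ θ f = 24x + 12
Δ f = 12x + 6
θ Δ f = 12x
[Δ, θ] f = 12x + 12
D f = 12x
θ f = 12x^2
(D + θ) f = 12x^2 + 12x
((1/2)(D + θ)) f = 6x^2 + 6x
([Δ, θ] + (1/2)(D + θ)) f = 6x^2 + 18x + 12


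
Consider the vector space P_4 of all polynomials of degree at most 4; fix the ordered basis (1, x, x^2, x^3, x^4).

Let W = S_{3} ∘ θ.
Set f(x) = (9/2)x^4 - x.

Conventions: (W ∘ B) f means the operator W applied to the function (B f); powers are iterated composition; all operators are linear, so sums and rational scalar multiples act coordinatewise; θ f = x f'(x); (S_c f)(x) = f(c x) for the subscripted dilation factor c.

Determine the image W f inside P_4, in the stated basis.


the image equals g(x) = 1458x^4 - 3x

θ f = 18x^4 - x
S_{3} θ f = 1458x^4 - 3x


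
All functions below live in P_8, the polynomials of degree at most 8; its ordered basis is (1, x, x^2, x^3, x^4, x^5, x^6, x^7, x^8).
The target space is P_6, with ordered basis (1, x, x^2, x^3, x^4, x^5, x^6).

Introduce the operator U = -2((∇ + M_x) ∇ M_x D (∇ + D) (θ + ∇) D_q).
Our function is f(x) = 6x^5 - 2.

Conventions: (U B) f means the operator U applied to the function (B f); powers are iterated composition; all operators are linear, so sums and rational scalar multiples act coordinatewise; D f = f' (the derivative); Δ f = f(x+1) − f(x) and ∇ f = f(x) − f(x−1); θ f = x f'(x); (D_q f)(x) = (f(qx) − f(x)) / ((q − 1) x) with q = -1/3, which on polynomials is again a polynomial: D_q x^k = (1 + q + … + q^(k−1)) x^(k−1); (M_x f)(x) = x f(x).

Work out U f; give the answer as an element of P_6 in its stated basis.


the image equals g(x) = -(7808/3)x^3 + (7808/3)x^2 - (159088/27)x + 15616/3

D_q f = (122/27)x^4
θ D_q f = (488/27)x^4
∇ D_q f = (488/27)x^3 - (244/9)x^2 + (488/27)x - 122/27
(θ + ∇) D_q f = (488/27)x^4 + (488/27)x^3 - (244/9)x^2 + (488/27)x - 122/27
∇ (θ + ∇) D_q f = (1952/27)x^3 - (488/9)x^2 - (976/27)x + 1220/27
D (θ + ∇) D_q f = (1952/27)x^3 + (488/9)x^2 - (488/9)x + 488/27
(∇ + D) (θ + ∇) D_q f = (3904/27)x^3 - (2440/27)x + 1708/27
D ((∇ + D) (θ + ∇) D_q) f = (3904/9)x^2 - 2440/27
M_x D ((∇ + D) (θ + ∇) D_q) f = (3904/9)x^3 - (2440/27)x
∇ M_x D ((∇ + D) (θ + ∇) D_q) f = (3904/3)x^2 - (3904/3)x + 9272/27
∇ (∇ M_x D) ((∇ + D) (θ + ∇) D_q) f = (7808/3)x - 7808/3
M_x (∇ M_x D) ((∇ + D) (θ + ∇) D_q) f = (3904/3)x^3 - (3904/3)x^2 + (9272/27)x
(∇ + M_x) (∇ M_x D) ((∇ + D) (θ + ∇) D_q) f = (3904/3)x^3 - (3904/3)x^2 + (79544/27)x - 7808/3
(-2((∇ + M_x) ∇ M_x D (∇ + D) (θ + ∇) D_q)) f = -(7808/3)x^3 + (7808/3)x^2 - (159088/27)x + 15616/3


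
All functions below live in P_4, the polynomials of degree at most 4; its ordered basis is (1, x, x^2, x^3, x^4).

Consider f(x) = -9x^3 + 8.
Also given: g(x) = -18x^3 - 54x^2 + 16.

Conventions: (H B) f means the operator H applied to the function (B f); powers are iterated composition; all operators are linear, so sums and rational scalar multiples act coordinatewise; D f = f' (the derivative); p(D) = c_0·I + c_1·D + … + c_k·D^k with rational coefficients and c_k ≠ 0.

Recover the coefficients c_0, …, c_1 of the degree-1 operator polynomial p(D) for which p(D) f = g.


p(D) = 2·I + 2·D, i.e. c_0 = 2, c_1 = 2

D^0 f = -9x^3 + 8
D^1 f = -27x^2
matching coefficients of g against c_0 f + c_1 Df + … from the top degree down determines the c_i
solution: c_0 = 2, c_1 = 2


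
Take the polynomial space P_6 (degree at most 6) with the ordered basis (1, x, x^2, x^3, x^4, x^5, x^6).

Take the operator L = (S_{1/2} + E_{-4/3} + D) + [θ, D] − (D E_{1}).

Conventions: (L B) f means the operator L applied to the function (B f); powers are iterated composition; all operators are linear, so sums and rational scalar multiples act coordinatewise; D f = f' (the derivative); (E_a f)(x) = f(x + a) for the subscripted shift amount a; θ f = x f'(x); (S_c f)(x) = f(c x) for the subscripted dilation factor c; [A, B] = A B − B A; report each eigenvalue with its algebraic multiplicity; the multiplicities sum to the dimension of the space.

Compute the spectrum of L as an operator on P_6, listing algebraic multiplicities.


λ = 65/64 (multiplicity 1), λ = 33/32 (multiplicity 1), λ = 17/16 (multiplicity 1), λ = 9/8 (multiplicity 1), λ = 5/4 (multiplicity 1), λ = 3/2 (multiplicity 1), λ = 2 (multiplicity 1)

image of 1: 2
image of x: (3/2)x - 7/3
image of x^2: (5/4)x^2 - (14/3)x - 2/9
image of x^3: (9/8)x^3 - 7x^2 - (2/3)x - 145/27
image of x^4: (17/16)x^4 - (28/3)x^3 - (4/3)x^2 - (580/27)x - 68/81
image of x^5: (33/32)x^5 - (35/3)x^4 - (20/9)x^3 - (1450/27)x^2 - (340/81)x - 2239/243
image of x^6: (65/64)x^6 - 14x^5 - (10/3)x^4 - (2900/27)x^3 - (340/27)x^2 - (4478/81)x - 278/729
the matrix is upper triangular; its diagonal is (2, 3/2, 5/4, 9/8, 17/16, 33/32, 65/64)
for a triangular matrix the eigenvalues are the diagonal entries, with algebraic multiplicity their repetition count


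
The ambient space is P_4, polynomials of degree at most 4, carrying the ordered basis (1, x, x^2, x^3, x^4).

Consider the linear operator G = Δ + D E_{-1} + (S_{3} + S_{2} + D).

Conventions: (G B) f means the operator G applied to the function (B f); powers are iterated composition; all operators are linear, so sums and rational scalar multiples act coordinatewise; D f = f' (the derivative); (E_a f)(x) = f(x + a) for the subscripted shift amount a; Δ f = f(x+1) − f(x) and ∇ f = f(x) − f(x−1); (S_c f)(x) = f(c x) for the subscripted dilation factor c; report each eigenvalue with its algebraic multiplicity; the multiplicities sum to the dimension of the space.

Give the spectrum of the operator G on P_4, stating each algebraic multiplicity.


image of 1: 2
image of x: 5x + 3
image of x^2: 13x^2 + 6x - 1
image of x^3: 35x^3 + 9x^2 - 3x + 4
image of x^4: 97x^4 + 12x^3 - 6x^2 + 16x - 3
the matrix is upper triangular; its diagonal is (2, 5, 13, 35, 97)
for a triangular matrix the eigenvalues are the diagonal entries, with algebraic multiplicity their repetition count

λ = 2 (multiplicity 1), λ = 5 (multiplicity 1), λ = 13 (multiplicity 1), λ = 35 (multiplicity 1), λ = 97 (multiplicity 1)


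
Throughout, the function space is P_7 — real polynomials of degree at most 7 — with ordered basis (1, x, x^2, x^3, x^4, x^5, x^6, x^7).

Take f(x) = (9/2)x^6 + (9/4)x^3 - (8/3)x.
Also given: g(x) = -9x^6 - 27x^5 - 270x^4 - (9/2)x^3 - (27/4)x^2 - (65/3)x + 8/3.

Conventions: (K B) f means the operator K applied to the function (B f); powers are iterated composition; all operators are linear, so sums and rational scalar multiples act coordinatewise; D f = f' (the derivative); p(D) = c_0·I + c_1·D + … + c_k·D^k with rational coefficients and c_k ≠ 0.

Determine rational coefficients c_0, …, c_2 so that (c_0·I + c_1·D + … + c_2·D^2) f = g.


D^0 f = (9/2)x^6 + (9/4)x^3 - (8/3)x
D^1 f = 27x^5 + (27/4)x^2 - 8/3
D^2 f = 135x^4 + (27/2)x
matching coefficients of g against c_0 f + c_1 Df + … from the top degree down determines the c_i
solution: c_0 = -2, c_1 = -1, c_2 = -2

c_0 = -2, c_1 = -1, c_2 = -2


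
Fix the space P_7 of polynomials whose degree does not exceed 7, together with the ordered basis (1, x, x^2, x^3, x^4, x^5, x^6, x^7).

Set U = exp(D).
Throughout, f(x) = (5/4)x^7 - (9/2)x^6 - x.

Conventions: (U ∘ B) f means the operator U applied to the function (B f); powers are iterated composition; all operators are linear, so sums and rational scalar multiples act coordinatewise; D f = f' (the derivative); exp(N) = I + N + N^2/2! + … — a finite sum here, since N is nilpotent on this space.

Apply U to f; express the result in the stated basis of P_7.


g(x) = (5/4)x^7 + (17/4)x^6 - (3/4)x^5 - (95/4)x^4 - (185/4)x^3 - (165/4)x^2 - (77/4)x - 17/4

order-1 term: (35/4)x^6 - 27x^5 - 1
order-2 term: (105/4)x^5 - (135/2)x^4
order-3 term: (175/4)x^4 - 90x^3
order-4 term: (175/4)x^3 - (135/2)x^2
order-5 term: (105/4)x^2 - 27x
order-6 term: (35/4)x - 9/2
order-7 term: 5/4
the series for exp(D) f terminates at order 7
exp(D) f = (5/4)x^7 + (17/4)x^6 - (3/4)x^5 - (95/4)x^4 - (185/4)x^3 - (165/4)x^2 - (77/4)x - 17/4


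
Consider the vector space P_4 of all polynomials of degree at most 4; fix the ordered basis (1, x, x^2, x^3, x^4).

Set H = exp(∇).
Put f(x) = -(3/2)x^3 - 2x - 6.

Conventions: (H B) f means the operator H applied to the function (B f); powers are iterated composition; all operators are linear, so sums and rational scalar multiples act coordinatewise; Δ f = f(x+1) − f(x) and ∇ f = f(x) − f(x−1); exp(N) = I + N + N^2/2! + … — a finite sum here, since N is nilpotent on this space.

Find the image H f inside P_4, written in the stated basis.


order-1 term: -(9/2)x^2 + (9/2)x - 7/2
order-2 term: -(9/2)x + 9/2
order-3 term: -3/2
the series for exp(∇) f terminates at order 3
exp(∇) f = -(3/2)x^3 - (9/2)x^2 - 2x - 13/2

g(x) = -(3/2)x^3 - (9/2)x^2 - 2x - 13/2


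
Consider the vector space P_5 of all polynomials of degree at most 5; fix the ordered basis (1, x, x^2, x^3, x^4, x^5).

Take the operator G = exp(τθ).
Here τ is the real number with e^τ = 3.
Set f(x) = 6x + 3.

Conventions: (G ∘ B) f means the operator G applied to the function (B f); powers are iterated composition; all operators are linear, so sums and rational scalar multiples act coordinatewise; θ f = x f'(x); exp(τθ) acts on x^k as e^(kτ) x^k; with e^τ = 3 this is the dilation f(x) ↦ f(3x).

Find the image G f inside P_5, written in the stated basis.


g(x) = 18x + 3

exp(τθ) x^k = e^(kτ) x^k; with e^τ = 3 this sends x^k to 3^k x^k
x ↦ 3 x
applying this coordinatewise to f: exp(τθ) f = 18x + 3


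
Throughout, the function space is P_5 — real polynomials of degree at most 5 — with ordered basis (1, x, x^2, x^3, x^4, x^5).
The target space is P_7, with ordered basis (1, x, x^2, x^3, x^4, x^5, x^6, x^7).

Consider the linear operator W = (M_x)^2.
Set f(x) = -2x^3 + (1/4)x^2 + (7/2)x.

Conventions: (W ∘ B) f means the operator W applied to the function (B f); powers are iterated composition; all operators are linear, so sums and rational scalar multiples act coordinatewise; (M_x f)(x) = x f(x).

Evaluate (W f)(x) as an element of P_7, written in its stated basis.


the result is g(x) = -2x^5 + (1/4)x^4 + (7/2)x^3

M_x f = -2x^4 + (1/4)x^3 + (7/2)x^2
M_x M_x f = -2x^5 + (1/4)x^4 + (7/2)x^3


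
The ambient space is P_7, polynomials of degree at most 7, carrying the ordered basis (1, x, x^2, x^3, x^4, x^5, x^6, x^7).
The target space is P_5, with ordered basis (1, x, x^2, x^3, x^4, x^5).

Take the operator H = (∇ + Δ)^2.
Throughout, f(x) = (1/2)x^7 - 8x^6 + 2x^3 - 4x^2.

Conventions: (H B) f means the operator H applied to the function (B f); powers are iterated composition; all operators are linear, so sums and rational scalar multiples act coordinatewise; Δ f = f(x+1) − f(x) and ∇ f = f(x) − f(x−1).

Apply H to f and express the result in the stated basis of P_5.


∇ f = (7/2)x^6 - (117/2)x^5 + (275/2)x^4 - (355/2)x^3 + (273/2)x^2 - (131/2)x + 29/2
Δ f = (7/2)x^6 - (75/2)x^5 - (205/2)x^4 - (285/2)x^3 - (207/2)x^2 - (93/2)x - 19/2
(∇ + Δ) f = 7x^6 - 96x^5 + 35x^4 - 320x^3 + 33x^2 - 112x + 5
∇ (∇ + Δ) f = 42x^5 - 585x^4 + 1240x^3 - 2235x^2 + 1688x - 603
Δ (∇ + Δ) f = 42x^5 - 375x^4 - 680x^3 - 1605x^2 - 1192x - 453
(∇ + Δ) (∇ + Δ) f = 84x^5 - 960x^4 + 560x^3 - 3840x^2 + 496x - 1056

the result is g(x) = 84x^5 - 960x^4 + 560x^3 - 3840x^2 + 496x - 1056


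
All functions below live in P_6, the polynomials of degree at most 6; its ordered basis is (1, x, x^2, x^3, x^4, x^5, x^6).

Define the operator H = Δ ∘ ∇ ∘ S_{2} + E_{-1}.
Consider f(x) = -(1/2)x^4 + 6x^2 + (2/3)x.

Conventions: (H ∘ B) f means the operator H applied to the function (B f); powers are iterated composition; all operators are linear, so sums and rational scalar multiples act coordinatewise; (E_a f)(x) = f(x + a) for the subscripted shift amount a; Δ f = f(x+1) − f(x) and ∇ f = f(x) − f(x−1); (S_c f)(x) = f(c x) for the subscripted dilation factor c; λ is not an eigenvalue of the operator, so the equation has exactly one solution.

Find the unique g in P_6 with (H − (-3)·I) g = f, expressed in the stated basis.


the result is g(x) = -(1/8)x^4 - (1/8)x^3 + (243/32)x^2 + (1043/192)x - 11311/768

write g with unknown coordinates in the stated basis and equate coefficients in (H − (-3)·I) g = f
solving from the highest basis element down gives g = -(1/8)x^4 - (1/8)x^3 + (243/32)x^2 + (1043/192)x - 11311/768
check: H g = -(1/8)x^4 + (3/8)x^3 - (537/32)x^2 - (3001/192)x + 11311/256
so H g − (-3)·g = -(1/2)x^4 + 6x^2 + (2/3)x = f ✓


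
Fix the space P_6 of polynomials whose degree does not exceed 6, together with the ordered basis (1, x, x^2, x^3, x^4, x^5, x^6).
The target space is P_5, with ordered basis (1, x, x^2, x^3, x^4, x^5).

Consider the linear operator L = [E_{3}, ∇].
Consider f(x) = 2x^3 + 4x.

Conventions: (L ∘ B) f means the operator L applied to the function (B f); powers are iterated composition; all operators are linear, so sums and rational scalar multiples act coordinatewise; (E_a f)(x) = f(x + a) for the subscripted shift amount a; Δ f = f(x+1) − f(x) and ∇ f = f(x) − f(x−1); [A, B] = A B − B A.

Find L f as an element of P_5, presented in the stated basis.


g(x) = 0

∇ f = 6x^2 - 6x + 6
E_{3} ∇ f = 6x^2 + 30x + 42
E_{3} f = 2x^3 + 18x^2 + 58x + 66
∇ E_{3} f = 6x^2 + 30x + 42
[E_{3}, ∇] f = 0


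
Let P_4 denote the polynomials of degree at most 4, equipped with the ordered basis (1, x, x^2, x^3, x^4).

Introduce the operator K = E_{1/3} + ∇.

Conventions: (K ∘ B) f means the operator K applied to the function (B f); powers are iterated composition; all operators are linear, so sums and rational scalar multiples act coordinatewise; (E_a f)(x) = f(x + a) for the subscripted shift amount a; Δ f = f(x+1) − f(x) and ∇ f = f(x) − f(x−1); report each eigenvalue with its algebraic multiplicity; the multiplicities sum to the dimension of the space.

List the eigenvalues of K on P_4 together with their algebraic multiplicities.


λ = 1 (multiplicity 5)

image of 1: 1
image of x: x + 4/3
image of x^2: x^2 + (8/3)x - 8/9
image of x^3: x^3 + 4x^2 - (8/3)x + 28/27
image of x^4: x^4 + (16/3)x^3 - (16/3)x^2 + (112/27)x - 80/81
the matrix is upper triangular; its diagonal is (1, 1, 1, 1, 1)
for a triangular matrix the eigenvalues are the diagonal entries, with algebraic multiplicity their repetition count


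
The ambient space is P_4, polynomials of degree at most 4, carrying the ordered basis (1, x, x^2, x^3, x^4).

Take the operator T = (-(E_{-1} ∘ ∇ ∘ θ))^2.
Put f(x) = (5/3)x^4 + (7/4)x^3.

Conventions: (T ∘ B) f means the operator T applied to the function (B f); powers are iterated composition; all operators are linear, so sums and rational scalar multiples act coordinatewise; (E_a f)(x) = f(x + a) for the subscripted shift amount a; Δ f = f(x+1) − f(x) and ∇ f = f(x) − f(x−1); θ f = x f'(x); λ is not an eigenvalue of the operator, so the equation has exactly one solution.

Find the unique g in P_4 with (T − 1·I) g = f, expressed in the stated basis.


write g with unknown coordinates in the stated basis and equate coefficients in (T − 1·I) g = f
solving from the highest basis element down gives g = -(5/3)x^4 - (7/4)x^3 - 240x^2 + 1137x - 27419/12
check: T g = -240x^2 + 1137x - 27419/12
so T g − 1·g = (5/3)x^4 + (7/4)x^3 = f ✓

the result is g(x) = -(5/3)x^4 - (7/4)x^3 - 240x^2 + 1137x - 27419/12


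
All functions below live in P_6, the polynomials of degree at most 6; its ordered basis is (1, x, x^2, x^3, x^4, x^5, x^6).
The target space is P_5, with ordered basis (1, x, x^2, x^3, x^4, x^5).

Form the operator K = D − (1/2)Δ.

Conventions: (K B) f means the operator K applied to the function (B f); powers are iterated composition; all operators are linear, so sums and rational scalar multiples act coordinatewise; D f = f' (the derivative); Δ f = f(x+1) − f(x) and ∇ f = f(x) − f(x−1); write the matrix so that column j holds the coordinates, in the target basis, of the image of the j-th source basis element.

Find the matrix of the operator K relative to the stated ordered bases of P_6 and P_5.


the matrix is [[0, 1/2, -1/2, -1/2, -1/2, -1/2, -1/2]; [0, 0, 1, -3/2, -2, -5/2, -3]; [0, 0, 0, 3/2, -3, -5, -15/2]; [0, 0, 0, 0, 2, -5, -10]; [0, 0, 0, 0, 0, 5/2, -15/2]; [0, 0, 0, 0, 0, 0, 3]] (rows listed top to bottom)

image of 1: 0
image of x: 1/2
image of x^2: x - 1/2
image of x^3: (3/2)x^2 - (3/2)x - 1/2
image of x^4: 2x^3 - 3x^2 - 2x - 1/2
image of x^5: (5/2)x^4 - 5x^3 - 5x^2 - (5/2)x - 1/2
image of x^6: 3x^5 - (15/2)x^4 - 10x^3 - (15/2)x^2 - 3x - 1/2
each image's coordinates form column j of the matrix


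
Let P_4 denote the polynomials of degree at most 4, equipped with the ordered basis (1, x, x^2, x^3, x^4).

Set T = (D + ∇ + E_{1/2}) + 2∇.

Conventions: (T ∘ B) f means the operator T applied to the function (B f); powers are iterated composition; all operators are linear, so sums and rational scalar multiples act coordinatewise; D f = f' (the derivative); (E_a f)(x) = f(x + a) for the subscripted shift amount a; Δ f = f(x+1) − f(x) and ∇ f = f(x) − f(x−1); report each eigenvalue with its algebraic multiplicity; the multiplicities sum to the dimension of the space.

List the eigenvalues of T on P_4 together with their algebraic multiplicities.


λ = 1 (multiplicity 5)

image of 1: 1
image of x: x + 9/2
image of x^2: x^2 + 9x - 11/4
image of x^3: x^3 + (27/2)x^2 - (33/4)x + 25/8
image of x^4: x^4 + 18x^3 - (33/2)x^2 + (25/2)x - 47/16
the matrix is upper triangular; its diagonal is (1, 1, 1, 1, 1)
for a triangular matrix the eigenvalues are the diagonal entries, with algebraic multiplicity their repetition count


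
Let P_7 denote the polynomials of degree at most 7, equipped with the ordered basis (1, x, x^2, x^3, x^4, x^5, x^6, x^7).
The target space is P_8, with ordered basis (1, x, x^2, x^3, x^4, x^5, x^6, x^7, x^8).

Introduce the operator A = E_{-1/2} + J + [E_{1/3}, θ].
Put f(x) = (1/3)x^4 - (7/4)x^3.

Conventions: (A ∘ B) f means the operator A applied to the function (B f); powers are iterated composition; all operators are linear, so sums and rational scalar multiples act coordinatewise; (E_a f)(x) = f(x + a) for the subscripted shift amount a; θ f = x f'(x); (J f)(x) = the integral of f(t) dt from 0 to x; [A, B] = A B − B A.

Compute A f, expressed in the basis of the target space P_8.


g(x) = (1/15)x^5 - (5/48)x^4 - (71/36)x^3 + (131/72)x^2 - (1079/432)x + 479/7776

E_{-1/2} f = (1/3)x^4 - (29/12)x^3 + (25/8)x^2 - (71/48)x + 23/96
J f = (1/15)x^5 - (7/16)x^4
θ f = (4/3)x^4 - (21/4)x^3
E_{1/3} θ f = (4/3)x^4 - (125/36)x^3 - (157/36)x^2 - (503/324)x - 173/972
E_{1/3} f = (1/3)x^4 - (47/36)x^3 - (55/36)x^2 - (173/324)x - 59/972
θ E_{1/3} f = (4/3)x^4 - (47/12)x^3 - (55/18)x^2 - (173/324)x
[E_{1/3}, θ] f = (4/9)x^3 - (47/36)x^2 - (55/54)x - 173/972
(E_{-1/2} + J + [E_{1/3}, θ]) f = (1/15)x^5 - (5/48)x^4 - (71/36)x^3 + (131/72)x^2 - (1079/432)x + 479/7776


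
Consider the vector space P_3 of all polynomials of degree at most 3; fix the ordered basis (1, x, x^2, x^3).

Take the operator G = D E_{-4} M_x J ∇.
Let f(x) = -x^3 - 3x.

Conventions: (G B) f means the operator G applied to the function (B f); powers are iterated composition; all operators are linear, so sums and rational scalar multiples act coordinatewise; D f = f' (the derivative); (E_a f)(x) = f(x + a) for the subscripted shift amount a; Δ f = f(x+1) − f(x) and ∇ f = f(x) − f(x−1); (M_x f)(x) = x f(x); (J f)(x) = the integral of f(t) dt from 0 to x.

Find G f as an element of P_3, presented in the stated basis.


the image equals g(x) = -4x^3 + (105/2)x^2 - 236x + 360

∇ f = -3x^2 + 3x - 4
J ∇ f = -x^3 + (3/2)x^2 - 4x
M_x J ∇ f = -x^4 + (3/2)x^3 - 4x^2
E_{-4} M_x J ∇ f = -x^4 + (35/2)x^3 - 118x^2 + 360x - 416
D (E_{-4} M_x J) ∇ f = -4x^3 + (105/2)x^2 - 236x + 360


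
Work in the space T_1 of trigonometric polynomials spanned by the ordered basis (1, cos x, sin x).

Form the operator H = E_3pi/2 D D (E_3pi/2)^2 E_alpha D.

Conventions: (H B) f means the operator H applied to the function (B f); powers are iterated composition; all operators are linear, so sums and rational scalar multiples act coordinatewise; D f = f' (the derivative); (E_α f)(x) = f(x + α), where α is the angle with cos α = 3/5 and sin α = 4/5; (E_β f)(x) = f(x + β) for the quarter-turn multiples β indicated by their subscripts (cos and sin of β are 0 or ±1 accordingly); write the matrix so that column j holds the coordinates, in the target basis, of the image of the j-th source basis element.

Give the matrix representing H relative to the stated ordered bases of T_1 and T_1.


image of 1: 0
image of cos x: (3/5)cos x - (4/5)sin x
image of sin x: (4/5)cos x + (3/5)sin x
each image's coordinates form column j of the matrix

the matrix is [[0, 0, 0]; [0, 3/5, 4/5]; [0, -4/5, 3/5]] (rows listed top to bottom)


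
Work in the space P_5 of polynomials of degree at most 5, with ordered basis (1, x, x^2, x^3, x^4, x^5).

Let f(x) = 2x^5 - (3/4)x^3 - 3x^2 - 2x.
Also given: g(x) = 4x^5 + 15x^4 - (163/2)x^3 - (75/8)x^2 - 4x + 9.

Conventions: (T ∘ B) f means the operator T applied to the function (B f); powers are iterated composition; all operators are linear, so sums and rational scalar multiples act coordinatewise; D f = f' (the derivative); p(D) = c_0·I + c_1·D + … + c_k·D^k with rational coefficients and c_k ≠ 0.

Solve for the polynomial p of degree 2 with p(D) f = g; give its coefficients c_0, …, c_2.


p(D) = 2·I + (3/2)·D − 2·D^2, i.e. c_0 = 2, c_1 = 3/2, c_2 = -2

D^0 f = 2x^5 - (3/4)x^3 - 3x^2 - 2x
D^1 f = 10x^4 - (9/4)x^2 - 6x - 2
D^2 f = 40x^3 - (9/2)x - 6
matching coefficients of g against c_0 f + c_1 Df + … from the top degree down determines the c_i
solution: c_0 = 2, c_1 = 3/2, c_2 = -2


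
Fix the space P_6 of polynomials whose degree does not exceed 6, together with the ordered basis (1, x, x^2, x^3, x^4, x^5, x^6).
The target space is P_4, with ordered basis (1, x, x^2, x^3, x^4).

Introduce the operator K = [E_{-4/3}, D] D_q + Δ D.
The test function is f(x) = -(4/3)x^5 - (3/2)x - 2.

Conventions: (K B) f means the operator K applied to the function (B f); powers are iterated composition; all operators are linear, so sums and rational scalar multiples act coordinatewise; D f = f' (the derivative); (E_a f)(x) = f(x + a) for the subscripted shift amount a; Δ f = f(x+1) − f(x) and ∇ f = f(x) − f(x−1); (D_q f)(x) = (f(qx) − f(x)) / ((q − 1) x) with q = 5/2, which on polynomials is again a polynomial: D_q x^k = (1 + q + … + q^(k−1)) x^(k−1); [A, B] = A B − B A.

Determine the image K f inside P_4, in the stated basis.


D_q f = -(1031/12)x^4 - 3/2
D D_q f = -(1031/3)x^3
E_{-4/3} D D_q f = -(1031/3)x^3 + (4124/3)x^2 - (16496/9)x + 65984/81
E_{-4/3} D_q f = -(1031/12)x^4 + (4124/9)x^3 - (8248/9)x^2 + (65984/81)x - 132697/486
D E_{-4/3} D_q f = -(1031/3)x^3 + (4124/3)x^2 - (16496/9)x + 65984/81
[E_{-4/3}, D] D_q f = 0
D f = -(20/3)x^4 - 3/2
Δ D f = -(80/3)x^3 - 40x^2 - (80/3)x - 20/3
([E_{-4/3}, D] D_q + Δ D) f = -(80/3)x^3 - 40x^2 - (80/3)x - 20/3

the image equals g(x) = -(80/3)x^3 - 40x^2 - (80/3)x - 20/3


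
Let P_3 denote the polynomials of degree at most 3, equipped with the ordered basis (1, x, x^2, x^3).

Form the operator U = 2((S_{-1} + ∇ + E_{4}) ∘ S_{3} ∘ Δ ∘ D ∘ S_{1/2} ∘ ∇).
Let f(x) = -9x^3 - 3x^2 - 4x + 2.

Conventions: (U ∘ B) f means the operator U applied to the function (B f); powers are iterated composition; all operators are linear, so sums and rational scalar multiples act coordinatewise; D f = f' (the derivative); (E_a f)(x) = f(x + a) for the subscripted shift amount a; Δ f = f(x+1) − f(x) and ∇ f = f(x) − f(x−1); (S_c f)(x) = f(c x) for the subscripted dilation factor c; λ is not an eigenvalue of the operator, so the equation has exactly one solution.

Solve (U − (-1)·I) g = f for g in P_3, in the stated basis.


the image equals g(x) = -9x^3 - 3x^2 - 4x + 56

write g with unknown coordinates in the stated basis and equate coefficients in (U − (-1)·I) g = f
solving from the highest basis element down gives g = -9x^3 - 3x^2 - 4x + 56
check: U g = -54
so U g − (-1)·g = -9x^3 - 3x^2 - 4x + 2 = f ✓


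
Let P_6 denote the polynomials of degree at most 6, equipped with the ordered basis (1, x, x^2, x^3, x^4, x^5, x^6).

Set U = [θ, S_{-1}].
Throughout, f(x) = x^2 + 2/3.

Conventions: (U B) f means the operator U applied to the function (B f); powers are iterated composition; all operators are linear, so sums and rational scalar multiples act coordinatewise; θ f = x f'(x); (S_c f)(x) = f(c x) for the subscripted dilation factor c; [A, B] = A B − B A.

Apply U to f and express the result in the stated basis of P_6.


S_{-1} f = x^2 + 2/3
θ S_{-1} f = 2x^2
θ f = 2x^2
S_{-1} θ f = 2x^2
[θ, S_{-1}] f = 0

the result is g(x) = 0


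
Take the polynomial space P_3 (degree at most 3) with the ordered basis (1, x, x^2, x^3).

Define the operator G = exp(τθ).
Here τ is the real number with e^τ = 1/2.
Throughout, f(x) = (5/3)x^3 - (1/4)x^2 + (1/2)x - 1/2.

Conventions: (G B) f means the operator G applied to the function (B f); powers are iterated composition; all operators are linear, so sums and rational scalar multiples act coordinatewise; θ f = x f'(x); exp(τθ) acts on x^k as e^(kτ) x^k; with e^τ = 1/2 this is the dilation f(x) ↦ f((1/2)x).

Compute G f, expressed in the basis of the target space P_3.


the result is g(x) = (5/24)x^3 - (1/16)x^2 + (1/4)x - 1/2

exp(τθ) x^k = e^(kτ) x^k; with e^τ = 1/2 this sends x^k to (1/2)^k x^k
x ↦ 1/2 x
x^2 ↦ 1/4 x^2
x^3 ↦ 1/8 x^3
applying this coordinatewise to f: exp(τθ) f = (5/24)x^3 - (1/16)x^2 + (1/4)x - 1/2


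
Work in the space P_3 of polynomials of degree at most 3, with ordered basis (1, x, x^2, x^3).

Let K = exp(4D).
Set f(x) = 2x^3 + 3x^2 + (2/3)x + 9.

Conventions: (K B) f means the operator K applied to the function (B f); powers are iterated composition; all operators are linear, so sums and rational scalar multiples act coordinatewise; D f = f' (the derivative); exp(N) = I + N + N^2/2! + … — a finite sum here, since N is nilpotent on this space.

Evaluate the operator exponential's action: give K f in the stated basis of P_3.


order-1 term: 24x^2 + 24x + 8/3
order-2 term: 96x + 48
order-3 term: 128
the series for exp(4D) f terminates at order 3
exp(4D) f = 2x^3 + 27x^2 + (362/3)x + 563/3

g(x) = 2x^3 + 27x^2 + (362/3)x + 563/3


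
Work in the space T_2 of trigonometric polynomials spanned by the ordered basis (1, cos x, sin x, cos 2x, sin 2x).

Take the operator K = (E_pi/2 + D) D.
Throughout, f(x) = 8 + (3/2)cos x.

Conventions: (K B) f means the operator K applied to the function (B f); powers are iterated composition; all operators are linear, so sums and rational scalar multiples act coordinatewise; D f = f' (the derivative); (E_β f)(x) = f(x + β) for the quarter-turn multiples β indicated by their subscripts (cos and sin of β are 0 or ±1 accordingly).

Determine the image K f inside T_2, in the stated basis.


D f = -(3/2)sin x
E_pi/2 D f = -(3/2)cos x
D D f = -(3/2)cos x
(E_pi/2 + D) D f = -3cos x

the result is g(x) = -3cos x


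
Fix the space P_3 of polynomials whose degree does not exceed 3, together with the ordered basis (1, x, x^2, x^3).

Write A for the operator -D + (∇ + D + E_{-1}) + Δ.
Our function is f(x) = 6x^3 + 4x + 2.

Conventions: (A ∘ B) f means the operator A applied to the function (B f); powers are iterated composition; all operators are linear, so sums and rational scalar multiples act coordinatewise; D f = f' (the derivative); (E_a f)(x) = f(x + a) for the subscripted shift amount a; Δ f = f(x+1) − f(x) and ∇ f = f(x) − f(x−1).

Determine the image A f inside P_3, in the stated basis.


g(x) = 6x^3 + 18x^2 + 22x + 12

D f = 18x^2 + 4
(-D) f = -18x^2 - 4
∇ f = 18x^2 - 18x + 10
D f = 18x^2 + 4
E_{-1} f = 6x^3 - 18x^2 + 22x - 8
(∇ + D + E_{-1}) f = 6x^3 + 18x^2 + 4x + 6
Δ f = 18x^2 + 18x + 10
(-D + (∇ + D + E_{-1}) + Δ) f = 6x^3 + 18x^2 + 22x + 12


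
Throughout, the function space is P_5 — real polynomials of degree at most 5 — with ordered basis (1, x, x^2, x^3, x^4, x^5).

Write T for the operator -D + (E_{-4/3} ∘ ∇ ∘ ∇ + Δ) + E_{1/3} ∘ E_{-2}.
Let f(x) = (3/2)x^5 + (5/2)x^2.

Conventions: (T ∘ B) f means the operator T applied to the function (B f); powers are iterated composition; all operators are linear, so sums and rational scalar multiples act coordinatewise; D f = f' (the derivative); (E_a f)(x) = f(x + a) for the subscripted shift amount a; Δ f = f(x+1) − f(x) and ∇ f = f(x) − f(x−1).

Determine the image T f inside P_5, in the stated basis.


D f = (15/2)x^4 + 5x
(-D) f = -(15/2)x^4 - 5x
∇ f = (15/2)x^4 - 15x^3 + 15x^2 - (5/2)x - 1
∇ ∇ f = 30x^3 - 90x^2 + 105x - 40
E_{-4/3} ∇ ∇ f = 30x^3 - 210x^2 + 505x - 3700/9
Δ f = (15/2)x^4 + 15x^3 + 15x^2 + (25/2)x + 4
(E_{-4/3} ∘ ∇ ∘ ∇ + Δ) f = (15/2)x^4 + 45x^3 - 195x^2 + (1035/2)x - 3664/9
E_{-2} f = (3/2)x^5 - 15x^4 + 60x^3 - (235/2)x^2 + 110x - 38
E_{1/3} E_{-2} f = (3/2)x^5 - (25/2)x^4 + (125/3)x^3 - (1205/18)x^2 + (2675/54)x - 1000/81
(-D + (E_{-4/3} ∘ ∇ ∘ ∇ + Δ) + E_{1/3} ∘ E_{-2}) f = (3/2)x^5 - (25/2)x^4 + (260/3)x^3 - (4715/18)x^2 + (15175/27)x - 33976/81

g(x) = (3/2)x^5 - (25/2)x^4 + (260/3)x^3 - (4715/18)x^2 + (15175/27)x - 33976/81


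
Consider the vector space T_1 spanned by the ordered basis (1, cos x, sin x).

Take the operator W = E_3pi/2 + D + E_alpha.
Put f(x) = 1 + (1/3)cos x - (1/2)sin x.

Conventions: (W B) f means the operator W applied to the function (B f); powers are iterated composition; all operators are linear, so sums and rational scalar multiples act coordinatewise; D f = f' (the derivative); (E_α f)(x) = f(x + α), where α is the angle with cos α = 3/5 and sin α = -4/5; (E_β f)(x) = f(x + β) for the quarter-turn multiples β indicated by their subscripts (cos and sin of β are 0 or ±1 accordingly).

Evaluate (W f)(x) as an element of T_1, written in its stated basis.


E_3pi/2 f = 1 + (1/2)cos x + (1/3)sin x
D f = -(1/2)cos x - (1/3)sin x
E_alpha f = 1 + (3/5)cos x - (1/30)sin x
(E_3pi/2 + D + E_alpha) f = 2 + (3/5)cos x - (1/30)sin x

g(x) = 2 + (3/5)cos x - (1/30)sin x


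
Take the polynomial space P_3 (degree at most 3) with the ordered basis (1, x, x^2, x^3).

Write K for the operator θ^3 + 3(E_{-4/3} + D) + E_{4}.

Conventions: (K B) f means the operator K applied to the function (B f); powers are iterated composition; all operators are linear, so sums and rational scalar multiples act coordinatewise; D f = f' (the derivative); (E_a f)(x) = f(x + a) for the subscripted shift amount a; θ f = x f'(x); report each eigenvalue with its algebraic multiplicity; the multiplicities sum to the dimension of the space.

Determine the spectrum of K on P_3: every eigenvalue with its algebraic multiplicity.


image of 1: 4
image of x: 5x + 3
image of x^2: 12x^2 + 6x + 64/3
image of x^3: 31x^3 + 9x^2 + 64x + 512/9
the matrix is upper triangular; its diagonal is (4, 5, 12, 31)
for a triangular matrix the eigenvalues are the diagonal entries, with algebraic multiplicity their repetition count

λ = 4 (multiplicity 1), λ = 5 (multiplicity 1), λ = 12 (multiplicity 1), λ = 31 (multiplicity 1)


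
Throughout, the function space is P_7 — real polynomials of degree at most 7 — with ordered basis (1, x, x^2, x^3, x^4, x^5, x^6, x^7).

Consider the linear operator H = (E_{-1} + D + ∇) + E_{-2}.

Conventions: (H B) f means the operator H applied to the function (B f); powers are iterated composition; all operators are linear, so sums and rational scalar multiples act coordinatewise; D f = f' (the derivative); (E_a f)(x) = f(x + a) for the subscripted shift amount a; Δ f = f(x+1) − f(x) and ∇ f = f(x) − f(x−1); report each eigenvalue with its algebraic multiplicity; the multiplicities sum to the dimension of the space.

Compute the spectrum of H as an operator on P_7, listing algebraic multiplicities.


image of 1: 2
image of x: 2x - 1
image of x^2: 2x^2 - 2x + 4
image of x^3: 2x^3 - 3x^2 + 12x - 8
image of x^4: 2x^4 - 4x^3 + 24x^2 - 32x + 16
image of x^5: 2x^5 - 5x^4 + 40x^3 - 80x^2 + 80x - 32
image of x^6: 2x^6 - 6x^5 + 60x^4 - 160x^3 + 240x^2 - 192x + 64
image of x^7: 2x^7 - 7x^6 + 84x^5 - 280x^4 + 560x^3 - 672x^2 + 448x - 128
the matrix is upper triangular; its diagonal is (2, 2, 2, 2, 2, 2, 2, 2)
for a triangular matrix the eigenvalues are the diagonal entries, with algebraic multiplicity their repetition count

λ = 2 (multiplicity 8)


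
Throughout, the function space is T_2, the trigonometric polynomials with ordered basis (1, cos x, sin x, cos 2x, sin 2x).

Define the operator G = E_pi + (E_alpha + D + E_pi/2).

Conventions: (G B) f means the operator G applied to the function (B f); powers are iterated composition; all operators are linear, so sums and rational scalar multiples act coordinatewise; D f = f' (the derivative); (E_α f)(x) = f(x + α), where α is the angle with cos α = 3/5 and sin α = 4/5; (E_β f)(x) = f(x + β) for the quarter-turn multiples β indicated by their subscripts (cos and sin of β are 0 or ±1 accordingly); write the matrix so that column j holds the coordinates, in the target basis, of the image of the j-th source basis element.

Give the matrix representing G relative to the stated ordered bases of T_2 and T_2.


the matrix is [[3, 0, 0, 0, 0]; [0, -2/5, 14/5, 0, 0]; [0, -14/5, -2/5, 0, 0]; [0, 0, 0, -7/25, 74/25]; [0, 0, 0, -74/25, -7/25]] (rows listed top to bottom)

image of 1: 3
image of cos x: -(2/5)cos x - (14/5)sin x
image of sin x: (14/5)cos x - (2/5)sin x
image of cos 2x: -(7/25)cos 2x - (74/25)sin 2x
image of sin 2x: (74/25)cos 2x - (7/25)sin 2x
each image's coordinates form column j of the matrix


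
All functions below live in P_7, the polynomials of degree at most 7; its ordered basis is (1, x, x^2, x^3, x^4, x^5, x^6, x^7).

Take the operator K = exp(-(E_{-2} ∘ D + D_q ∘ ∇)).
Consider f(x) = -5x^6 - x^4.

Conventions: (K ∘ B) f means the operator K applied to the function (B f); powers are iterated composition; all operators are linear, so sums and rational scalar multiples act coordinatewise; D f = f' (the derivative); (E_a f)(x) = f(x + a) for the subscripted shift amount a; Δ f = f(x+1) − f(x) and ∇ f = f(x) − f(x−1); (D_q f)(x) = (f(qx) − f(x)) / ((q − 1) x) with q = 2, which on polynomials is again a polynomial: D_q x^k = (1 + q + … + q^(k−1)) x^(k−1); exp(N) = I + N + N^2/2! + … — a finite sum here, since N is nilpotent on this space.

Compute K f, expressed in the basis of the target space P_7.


the image equals g(x) = -5x^6 + 30x^5 + 554x^4 - 1606x^3 - (4029/2)x^2 - 3934x + 56845/6

order-1 term: 30x^5 + 630x^4 + 79x^3 - 1696x^2 + 2205x - 958
order-2 term: -75x^4 - 1785x^3 - (4257/2)x^2 - (11371/2)x + 4541
order-3 term: 100x^3 + 1885x^2 + 384x + 30787/6
order-4 term: -75x^2 - (1735/2)x + 1243/2
order-5 term: 30x + 287/2
order-6 term: -5
the series for exp(-(E_{-2} ∘ D + D_q ∘ ∇)) f terminates at order 6
exp(-(E_{-2} ∘ D + D_q ∘ ∇)) f = -5x^6 + 30x^5 + 554x^4 - 1606x^3 - (4029/2)x^2 - 3934x + 56845/6


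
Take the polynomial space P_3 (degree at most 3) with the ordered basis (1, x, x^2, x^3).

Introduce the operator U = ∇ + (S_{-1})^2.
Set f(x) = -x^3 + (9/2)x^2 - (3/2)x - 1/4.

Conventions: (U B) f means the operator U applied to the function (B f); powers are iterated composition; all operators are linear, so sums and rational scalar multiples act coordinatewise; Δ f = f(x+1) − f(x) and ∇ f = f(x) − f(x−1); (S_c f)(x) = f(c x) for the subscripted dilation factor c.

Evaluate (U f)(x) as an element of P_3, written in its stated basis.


the result is g(x) = -x^3 + (3/2)x^2 + (21/2)x - 29/4

∇ f = -3x^2 + 12x - 7
S_{-1} f = x^3 + (9/2)x^2 + (3/2)x - 1/4
S_{-1} S_{-1} f = -x^3 + (9/2)x^2 - (3/2)x - 1/4
(∇ + (S_{-1})^2) f = -x^3 + (3/2)x^2 + (21/2)x - 29/4


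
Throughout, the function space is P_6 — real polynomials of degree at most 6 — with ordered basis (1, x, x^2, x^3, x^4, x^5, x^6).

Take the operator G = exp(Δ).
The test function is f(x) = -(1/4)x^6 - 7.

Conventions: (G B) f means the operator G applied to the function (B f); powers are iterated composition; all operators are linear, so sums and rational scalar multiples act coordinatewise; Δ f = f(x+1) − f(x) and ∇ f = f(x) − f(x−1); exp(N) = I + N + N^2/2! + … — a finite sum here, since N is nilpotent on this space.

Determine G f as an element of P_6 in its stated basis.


g(x) = -(1/4)x^6 - (3/2)x^5 - (15/2)x^4 - 25x^3 - (225/4)x^2 - 78x - 231/4

order-1 term: -(3/2)x^5 - (15/4)x^4 - 5x^3 - (15/4)x^2 - (3/2)x - 1/4
order-2 term: -(15/4)x^4 - 15x^3 - (105/4)x^2 - (45/2)x - 31/4
order-3 term: -5x^3 - (45/2)x^2 - (75/2)x - 45/2
order-4 term: -(15/4)x^2 - 15x - 65/4
order-5 term: -(3/2)x - 15/4
order-6 term: -1/4
the series for exp(Δ) f terminates at order 6
exp(Δ) f = -(1/4)x^6 - (3/2)x^5 - (15/2)x^4 - 25x^3 - (225/4)x^2 - 78x - 231/4
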